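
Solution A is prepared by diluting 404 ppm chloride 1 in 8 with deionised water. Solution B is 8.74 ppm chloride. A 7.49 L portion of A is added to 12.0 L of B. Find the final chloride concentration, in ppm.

C_A = 404 ppm / 8 = 50.5 ppm.
C_mix = (C_A·V_A + C_B·V_B)/(V_A + V_B) = (50.5×7.49 + 8.74×12.0) / 19.49 = 24.8 ppm.

24.8 ppm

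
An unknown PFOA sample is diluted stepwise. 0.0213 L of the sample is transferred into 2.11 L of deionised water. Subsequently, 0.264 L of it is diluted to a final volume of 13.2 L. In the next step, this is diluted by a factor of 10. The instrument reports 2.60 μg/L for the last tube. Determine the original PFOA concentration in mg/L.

130 mg/L

Overall dilution factor = 100.1 × 50 × 10 = 5.00 × 10⁴.
Original = 2.60 μg/L × 5.00 × 10⁴ = 1.30 × 10⁵ μg/L = 130 mg/L.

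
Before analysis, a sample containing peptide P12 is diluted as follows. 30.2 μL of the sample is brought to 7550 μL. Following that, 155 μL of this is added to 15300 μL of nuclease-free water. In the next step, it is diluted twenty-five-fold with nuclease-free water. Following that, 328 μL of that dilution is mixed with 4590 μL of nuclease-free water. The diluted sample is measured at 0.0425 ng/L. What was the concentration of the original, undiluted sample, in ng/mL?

Overall dilution factor = 250 × 99.71 × 25 × 14.99 = 9.34 × 10⁶.
Original = 0.0425 ng/L × 9.34 × 10⁶ = 3.97 × 10⁵ ng/L = 397 ng/mL.

397 ng/mL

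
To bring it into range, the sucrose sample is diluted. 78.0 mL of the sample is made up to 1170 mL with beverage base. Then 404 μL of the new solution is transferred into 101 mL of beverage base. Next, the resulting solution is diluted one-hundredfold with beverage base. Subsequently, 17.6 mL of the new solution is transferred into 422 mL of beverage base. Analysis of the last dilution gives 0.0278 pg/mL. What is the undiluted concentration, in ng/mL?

Overall dilution factor = 15 × 251 × 100 × 24.98 = 9.40 × 10⁶.
Original = 0.0278 pg/mL × 9.40 × 10⁶ = 2.61 × 10⁵ pg/mL = 261 ng/mL.

261 ng/mL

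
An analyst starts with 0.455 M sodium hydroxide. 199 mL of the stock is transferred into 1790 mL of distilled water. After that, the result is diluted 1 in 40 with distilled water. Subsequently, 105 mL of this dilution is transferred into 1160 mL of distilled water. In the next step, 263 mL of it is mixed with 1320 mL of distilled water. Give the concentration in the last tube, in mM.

Overall dilution factor = 9.995 × 40 × 12.05 × 6.019 = 2.90 × 10⁴.
0.455 M / 2.90 × 10⁴ = 1.57 × 10⁻⁵ M = 0.0157 mM.

0.0157 mM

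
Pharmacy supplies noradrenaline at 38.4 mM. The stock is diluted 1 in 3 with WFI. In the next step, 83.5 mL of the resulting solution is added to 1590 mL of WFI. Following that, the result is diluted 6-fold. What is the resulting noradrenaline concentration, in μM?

Overall dilution factor = 3 × 20.04 × 6 = 361.
38.4 mM / 361 = 0.106 mM = 106 μM.

106 μM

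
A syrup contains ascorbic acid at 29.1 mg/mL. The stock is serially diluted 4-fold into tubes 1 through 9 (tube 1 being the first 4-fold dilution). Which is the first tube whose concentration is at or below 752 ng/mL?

Tube n has concentration 29.1 mg/mL / 4ⁿ.
Need 4ⁿ ≥ 29.1 mg/mL / 752 ng/mL = 3.87 × 10⁴, so n ≥ 7.62.
First such tube: n = 8.

tube 8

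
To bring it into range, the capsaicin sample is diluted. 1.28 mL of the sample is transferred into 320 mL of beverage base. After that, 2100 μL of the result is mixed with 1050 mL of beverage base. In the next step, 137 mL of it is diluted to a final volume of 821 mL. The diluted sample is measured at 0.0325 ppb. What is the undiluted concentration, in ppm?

24.5 ppm

Overall dilution factor = 251 × 501 × 5.993 = 7.54 × 10⁵.
Original = 0.0325 ppb × 7.54 × 10⁵ = 2.45 × 10⁴ ppb = 24.5 ppm.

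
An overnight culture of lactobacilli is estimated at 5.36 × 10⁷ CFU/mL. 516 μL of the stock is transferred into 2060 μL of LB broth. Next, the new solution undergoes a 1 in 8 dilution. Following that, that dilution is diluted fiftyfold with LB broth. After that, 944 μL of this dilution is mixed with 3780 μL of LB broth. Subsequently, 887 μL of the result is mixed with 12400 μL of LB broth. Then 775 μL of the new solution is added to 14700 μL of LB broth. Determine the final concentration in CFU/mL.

17.9 CFU/mL

Overall dilution factor = 4.992 × 8 × 50 × 5.004 × 14.98 × 19.97 = 2.99 × 10⁶.
5.36 × 10⁷ CFU/mL / 2.99 × 10⁶ = 17.9 CFU/mL.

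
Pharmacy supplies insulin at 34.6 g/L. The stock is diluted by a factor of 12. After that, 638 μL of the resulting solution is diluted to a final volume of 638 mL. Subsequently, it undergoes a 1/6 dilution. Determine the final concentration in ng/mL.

481 ng/mL

Overall dilution factor = 12 × 1000 × 6 = 7.20 × 10⁴.
34.6 g/L / 7.20 × 10⁴ = 4.81 × 10⁻⁴ g/L = 481 ng/mL.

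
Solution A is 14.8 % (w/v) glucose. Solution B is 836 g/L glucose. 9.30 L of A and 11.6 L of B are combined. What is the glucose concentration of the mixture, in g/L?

530 g/L

C_B = 836 g/L = 83.6 % (w/v).
C_mix = (C_A·V_A + C_B·V_B)/(V_A + V_B) = (14.8×9.30 + 83.6×11.6) / 20.90 = 53.0 % (w/v) = 530 g/L.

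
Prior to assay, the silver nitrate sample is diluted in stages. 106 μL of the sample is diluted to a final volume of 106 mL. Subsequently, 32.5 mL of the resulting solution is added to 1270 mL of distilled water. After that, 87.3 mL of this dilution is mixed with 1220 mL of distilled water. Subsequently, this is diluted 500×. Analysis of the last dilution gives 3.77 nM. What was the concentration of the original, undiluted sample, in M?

Overall dilution factor = 1000 × 40.08 × 14.97 × 500 = 3.00 × 10⁸.
Original = 3.77 nM × 3.00 × 10⁸ = 1.13 × 10⁹ nM = 1.13 M.

1.13 M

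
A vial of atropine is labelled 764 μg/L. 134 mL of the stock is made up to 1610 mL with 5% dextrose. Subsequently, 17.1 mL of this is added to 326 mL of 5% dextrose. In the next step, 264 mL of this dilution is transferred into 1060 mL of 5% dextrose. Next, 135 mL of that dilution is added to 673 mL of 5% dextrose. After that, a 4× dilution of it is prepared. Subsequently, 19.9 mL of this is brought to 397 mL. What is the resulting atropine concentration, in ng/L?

1.32 ng/L

Overall dilution factor = 12.01 × 20.06 × 5.015 × 5.985 × 4 × 19.95 = 5.77 × 10⁵.
764 μg/L / 5.77 × 10⁵ = 1.32 × 10⁻³ μg/L = 1.32 ng/L.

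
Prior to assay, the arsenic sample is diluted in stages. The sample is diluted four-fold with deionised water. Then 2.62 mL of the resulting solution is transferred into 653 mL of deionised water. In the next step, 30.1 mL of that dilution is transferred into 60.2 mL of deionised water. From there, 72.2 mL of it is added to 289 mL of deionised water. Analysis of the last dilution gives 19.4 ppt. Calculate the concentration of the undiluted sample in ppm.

Overall dilution factor = 4 × 250.2 × 3 × 5.003 = 1.50 × 10⁴.
Original = 19.4 ppt × 1.50 × 10⁴ = 2.91 × 10⁵ ppt = 0.291 ppm.

0.291 ppm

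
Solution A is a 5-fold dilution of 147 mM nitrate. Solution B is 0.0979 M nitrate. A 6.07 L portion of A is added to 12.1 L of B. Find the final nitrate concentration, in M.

0.0750 M

C_A = 147 mM / 5 = 29.4 mM.
C_B = 0.0979 M = 97.9 mM.
C_mix = (C_A·V_A + C_B·V_B)/(V_A + V_B) = (29.4×6.07 + 97.9×12.1) / 18.17 = 75.0 mM = 0.0750 M.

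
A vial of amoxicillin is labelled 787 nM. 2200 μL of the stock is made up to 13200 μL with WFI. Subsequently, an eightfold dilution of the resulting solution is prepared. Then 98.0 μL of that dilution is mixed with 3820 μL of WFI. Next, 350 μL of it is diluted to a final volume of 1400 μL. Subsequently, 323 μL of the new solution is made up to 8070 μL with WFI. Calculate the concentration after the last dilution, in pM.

Overall dilution factor = 6 × 8 × 39.98 × 4 × 24.98 = 1.92 × 10⁵.
787 nM / 1.92 × 10⁵ = 4.10 × 10⁻³ nM = 4.10 pM.

4.10 pM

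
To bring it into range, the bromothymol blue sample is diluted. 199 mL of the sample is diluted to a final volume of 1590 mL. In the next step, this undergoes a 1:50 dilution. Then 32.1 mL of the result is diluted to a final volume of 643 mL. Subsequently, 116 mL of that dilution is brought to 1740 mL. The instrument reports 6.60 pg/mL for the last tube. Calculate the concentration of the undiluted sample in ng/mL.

Overall dilution factor = 7.990 × 50 × 20.03 × 15 = 1.20 × 10⁵.
Original = 6.60 pg/mL × 1.20 × 10⁵ = 7.92 × 10⁵ pg/mL = 792 ng/mL.

792 ng/mL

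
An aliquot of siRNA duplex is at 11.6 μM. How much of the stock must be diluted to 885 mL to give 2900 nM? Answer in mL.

2900 nM = 2.90 μM.
V₁ = C₂V₂/C₁ = 2.90 × 885 / 11.6 = 221 mL.

221 mL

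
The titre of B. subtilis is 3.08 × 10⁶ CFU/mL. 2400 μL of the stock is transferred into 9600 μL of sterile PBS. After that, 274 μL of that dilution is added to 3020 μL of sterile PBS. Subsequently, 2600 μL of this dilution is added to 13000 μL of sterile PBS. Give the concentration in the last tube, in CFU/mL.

Overall dilution factor = 5 × 12.02 × 6 = 361.
3.08 × 10⁶ CFU/mL / 361 = 8540 CFU/mL.

8540 CFU/mL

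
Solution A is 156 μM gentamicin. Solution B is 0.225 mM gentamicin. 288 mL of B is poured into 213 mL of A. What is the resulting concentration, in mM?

0.196 mM

C_B = 0.225 mM = 225 μM.
C_mix = (C_A·V_A + C_B·V_B)/(V_A + V_B) = (156×213 + 225×288) / 501.0 = 196 μM = 0.196 mM.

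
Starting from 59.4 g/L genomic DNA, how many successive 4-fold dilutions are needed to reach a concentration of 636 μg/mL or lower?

Need 4ⁿ ≥ 93.4, so n ≥ log(93.4)/log(4) = 3.27.
Minimum whole steps: n = 4.

4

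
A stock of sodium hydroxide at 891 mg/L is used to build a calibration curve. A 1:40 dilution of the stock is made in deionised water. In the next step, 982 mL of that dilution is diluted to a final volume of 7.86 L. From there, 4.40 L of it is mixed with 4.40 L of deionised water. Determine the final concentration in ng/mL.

Overall dilution factor = 40 × 8.004 × 2 = 640.
891 mg/L / 640 = 1.39 mg/L = 1390 ng/mL.

1390 ng/mL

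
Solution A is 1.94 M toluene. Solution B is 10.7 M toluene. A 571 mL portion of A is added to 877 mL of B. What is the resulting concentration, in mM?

C_mix = (C_A·V_A + C_B·V_B)/(V_A + V_B) = (1.94×571 + 10.7×877) / 1448 = 7.25 M = 7250 mM.

7250 mM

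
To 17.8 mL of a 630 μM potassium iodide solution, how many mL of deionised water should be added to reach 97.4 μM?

97.3 mL

V₂ = C₁V₁/C₂ = 630 × 17.8 / 97.4 = 115 mL.
Diluent to add = V₂ − V₁ = 115 − 17.8 = 97.3 mL.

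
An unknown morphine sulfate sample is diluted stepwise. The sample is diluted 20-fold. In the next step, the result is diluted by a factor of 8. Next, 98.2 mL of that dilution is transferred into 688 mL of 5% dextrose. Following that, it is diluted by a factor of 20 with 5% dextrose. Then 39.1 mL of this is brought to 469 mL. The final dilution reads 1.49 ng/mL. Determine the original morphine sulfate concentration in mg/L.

458 mg/L

Overall dilution factor = 20 × 8 × 8.006 × 20 × 11.99 = 3.07 × 10⁵.
Original = 1.49 ng/mL × 3.07 × 10⁵ = 4.58 × 10⁵ ng/mL = 458 mg/L.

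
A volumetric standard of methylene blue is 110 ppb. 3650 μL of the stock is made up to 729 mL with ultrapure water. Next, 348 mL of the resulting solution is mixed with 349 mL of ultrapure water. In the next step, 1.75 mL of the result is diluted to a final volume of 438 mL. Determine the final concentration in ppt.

1.10 ppt

Overall dilution factor = 199.7 × 2.003 × 250.3 = 1.00 × 10⁵.
110 ppb / 1.00 × 10⁵ = 1.10 × 10⁻³ ppb = 1.10 ppt.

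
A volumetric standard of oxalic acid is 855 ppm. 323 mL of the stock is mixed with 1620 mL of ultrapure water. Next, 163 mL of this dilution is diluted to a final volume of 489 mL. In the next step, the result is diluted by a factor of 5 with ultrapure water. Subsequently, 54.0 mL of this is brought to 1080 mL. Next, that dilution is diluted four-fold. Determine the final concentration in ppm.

0.118 ppm

Overall dilution factor = 6.015 × 3 × 5 × 20 × 4 = 7219.
855 ppm / 7219 = 0.118 ppm.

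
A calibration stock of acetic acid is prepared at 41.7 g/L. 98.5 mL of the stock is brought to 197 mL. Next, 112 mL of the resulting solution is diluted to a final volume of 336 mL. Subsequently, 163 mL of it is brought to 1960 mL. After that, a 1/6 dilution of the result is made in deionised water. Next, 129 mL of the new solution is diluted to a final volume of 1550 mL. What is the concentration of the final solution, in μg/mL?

Overall dilution factor = 2 × 3 × 12.02 × 6 × 12.02 = 5201.
41.7 g/L / 5201 = 8.02 × 10⁻³ g/L = 8.02 μg/mL.

8.02 μg/mL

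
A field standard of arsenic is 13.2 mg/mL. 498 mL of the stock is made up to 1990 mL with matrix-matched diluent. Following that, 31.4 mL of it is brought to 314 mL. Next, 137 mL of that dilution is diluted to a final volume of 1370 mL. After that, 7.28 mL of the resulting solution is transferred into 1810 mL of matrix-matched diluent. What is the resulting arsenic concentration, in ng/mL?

132 ng/mL

Overall dilution factor = 3.996 × 10 × 10 × 249.6 = 9.98 × 10⁴.
13.2 mg/mL / 9.98 × 10⁴ = 1.32 × 10⁻⁴ mg/mL = 132 ng/mL.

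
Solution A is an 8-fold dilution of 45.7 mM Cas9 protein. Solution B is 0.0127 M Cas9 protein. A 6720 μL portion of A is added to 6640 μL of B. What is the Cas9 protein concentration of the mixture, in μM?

C_A = 45.7 mM / 8 = 5.71 mM.
C_B = 0.0127 M = 12.7 mM.
C_mix = (C_A·V_A + C_B·V_B)/(V_A + V_B) = (5.71×6720 + 12.7×6640) / 13360 = 9.19 mM = 9190 μM.

9190 μM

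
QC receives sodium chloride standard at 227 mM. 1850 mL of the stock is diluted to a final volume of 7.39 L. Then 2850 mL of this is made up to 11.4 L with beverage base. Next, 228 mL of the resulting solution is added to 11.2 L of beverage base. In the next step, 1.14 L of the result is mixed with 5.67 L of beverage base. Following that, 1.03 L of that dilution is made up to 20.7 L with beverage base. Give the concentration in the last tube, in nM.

Overall dilution factor = 3.995 × 4 × 50.12 × 5.974 × 20.10 = 9.61 × 10⁴.
227 mM / 9.61 × 10⁴ = 2.36 × 10⁻³ mM = 2360 nM.

2360 nM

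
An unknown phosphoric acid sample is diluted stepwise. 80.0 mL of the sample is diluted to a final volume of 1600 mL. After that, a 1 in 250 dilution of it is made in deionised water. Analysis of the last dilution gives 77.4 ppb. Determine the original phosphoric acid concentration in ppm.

387 ppm

Overall dilution factor = 20 × 250 = 5000.
Original = 77.4 ppb × 5000 = 3.87 × 10⁵ ppb = 387 ppm.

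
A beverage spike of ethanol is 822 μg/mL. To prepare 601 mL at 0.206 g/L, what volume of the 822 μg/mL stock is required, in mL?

0.206 g/L = 206 μg/mL.
V₁ = C₂V₂/C₁ = 206 × 601 / 822 = 151 mL.

151 mL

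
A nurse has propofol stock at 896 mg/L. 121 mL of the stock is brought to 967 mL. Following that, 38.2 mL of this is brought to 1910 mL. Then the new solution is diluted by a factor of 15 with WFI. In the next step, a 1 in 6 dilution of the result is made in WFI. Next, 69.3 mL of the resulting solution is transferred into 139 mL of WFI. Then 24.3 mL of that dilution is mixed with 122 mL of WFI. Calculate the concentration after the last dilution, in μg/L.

Overall dilution factor = 7.992 × 50 × 15 × 6 × 3.006 × 6.021 = 6.51 × 10⁵.
896 mg/L / 6.51 × 10⁵ = 1.38 × 10⁻³ mg/L = 1.38 μg/L.

1.38 μg/L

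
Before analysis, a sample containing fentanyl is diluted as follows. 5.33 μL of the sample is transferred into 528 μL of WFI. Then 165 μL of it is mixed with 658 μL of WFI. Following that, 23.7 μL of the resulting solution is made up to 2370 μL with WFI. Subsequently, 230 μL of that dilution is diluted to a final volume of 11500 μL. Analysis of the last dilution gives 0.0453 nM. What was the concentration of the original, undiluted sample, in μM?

Overall dilution factor = 100.1 × 4.988 × 100 × 50 = 2.50 × 10⁶.
Original = 0.0453 nM × 2.50 × 10⁶ = 1.13 × 10⁵ nM = 113 μM.

113 μM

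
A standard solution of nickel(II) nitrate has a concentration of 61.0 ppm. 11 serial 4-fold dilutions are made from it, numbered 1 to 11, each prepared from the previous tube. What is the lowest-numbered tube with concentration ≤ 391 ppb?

Tube n has concentration 61.0 ppm / 4ⁿ.
Need 4ⁿ ≥ 61.0 ppm / 391 ppb = 156, so n ≥ 3.64.
First such tube: n = 4.

tube 4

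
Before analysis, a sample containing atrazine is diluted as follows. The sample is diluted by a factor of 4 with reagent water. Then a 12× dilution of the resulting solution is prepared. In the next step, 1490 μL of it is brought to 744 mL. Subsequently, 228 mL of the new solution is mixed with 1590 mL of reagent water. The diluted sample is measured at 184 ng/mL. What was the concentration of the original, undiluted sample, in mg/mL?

35.2 mg/mL

Overall dilution factor = 4 × 12 × 499.3 × 7.974 = 1.91 × 10⁵.
Original = 184 ng/mL × 1.91 × 10⁵ = 3.52 × 10⁷ ng/mL = 35.2 mg/mL.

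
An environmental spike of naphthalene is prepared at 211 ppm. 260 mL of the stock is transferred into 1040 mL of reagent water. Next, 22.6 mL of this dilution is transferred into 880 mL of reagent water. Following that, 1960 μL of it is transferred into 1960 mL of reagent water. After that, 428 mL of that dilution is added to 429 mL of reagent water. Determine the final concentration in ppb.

Overall dilution factor = 5 × 39.94 × 1001 × 2.002 = 4.00 × 10⁵.
211 ppm / 4.00 × 10⁵ = 5.27 × 10⁻⁴ ppm = 0.527 ppb.

0.527 ppb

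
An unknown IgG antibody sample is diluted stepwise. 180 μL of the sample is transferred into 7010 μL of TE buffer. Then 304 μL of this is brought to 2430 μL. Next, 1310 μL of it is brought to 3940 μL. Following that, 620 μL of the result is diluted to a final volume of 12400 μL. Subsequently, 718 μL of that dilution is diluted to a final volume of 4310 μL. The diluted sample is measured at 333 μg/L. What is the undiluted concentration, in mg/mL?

38.4 mg/mL

Overall dilution factor = 39.94 × 7.993 × 3.008 × 20 × 6.003 = 1.15 × 10⁵.
Original = 333 μg/L × 1.15 × 10⁵ = 3.84 × 10⁷ μg/L = 38.4 mg/mL.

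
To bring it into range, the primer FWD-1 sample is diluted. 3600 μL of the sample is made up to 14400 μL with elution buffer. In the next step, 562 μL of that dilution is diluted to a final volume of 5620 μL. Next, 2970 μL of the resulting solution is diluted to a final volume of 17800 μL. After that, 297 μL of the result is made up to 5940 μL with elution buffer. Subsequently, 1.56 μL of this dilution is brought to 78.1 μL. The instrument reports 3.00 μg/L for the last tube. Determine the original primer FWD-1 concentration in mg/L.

Overall dilution factor = 4 × 10 × 5.993 × 20 × 50.06 = 2.40 × 10⁵.
Original = 3.00 μg/L × 2.40 × 10⁵ = 7.20 × 10⁵ μg/L = 720 mg/L.

720 mg/L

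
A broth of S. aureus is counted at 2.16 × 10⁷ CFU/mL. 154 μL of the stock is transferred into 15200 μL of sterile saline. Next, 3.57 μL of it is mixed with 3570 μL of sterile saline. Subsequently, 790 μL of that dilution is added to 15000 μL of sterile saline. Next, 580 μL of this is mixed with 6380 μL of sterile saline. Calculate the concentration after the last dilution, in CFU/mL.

0.902 CFU/mL

Overall dilution factor = 99.70 × 1001 × 19.99 × 12 = 2.39 × 10⁷.
2.16 × 10⁷ CFU/mL / 2.39 × 10⁷ = 0.902 CFU/mL.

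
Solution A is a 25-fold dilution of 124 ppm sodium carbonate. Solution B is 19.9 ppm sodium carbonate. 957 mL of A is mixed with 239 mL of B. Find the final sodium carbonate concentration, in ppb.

C_A = 124 ppm / 25 = 4.96 ppm.
C_mix = (C_A·V_A + C_B·V_B)/(V_A + V_B) = (4.96×957 + 19.9×239) / 1196 = 7.95 ppm = 7950 ppb.

7950 ppb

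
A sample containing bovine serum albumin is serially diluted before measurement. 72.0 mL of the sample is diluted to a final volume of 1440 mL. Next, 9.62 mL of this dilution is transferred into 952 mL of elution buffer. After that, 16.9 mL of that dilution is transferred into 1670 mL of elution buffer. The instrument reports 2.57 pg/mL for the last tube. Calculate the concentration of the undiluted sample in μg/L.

Overall dilution factor = 20 × 99.96 × 99.82 = 2.00 × 10⁵.
Original = 2.57 pg/mL × 2.00 × 10⁵ = 5.13 × 10⁵ pg/mL = 513 μg/L.

513 μg/L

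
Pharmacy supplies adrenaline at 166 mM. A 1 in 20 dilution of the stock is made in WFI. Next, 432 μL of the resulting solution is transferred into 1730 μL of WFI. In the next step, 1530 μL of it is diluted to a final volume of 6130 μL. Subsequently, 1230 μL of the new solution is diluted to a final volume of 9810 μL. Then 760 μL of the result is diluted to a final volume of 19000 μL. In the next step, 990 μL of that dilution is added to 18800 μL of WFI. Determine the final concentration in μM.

0.104 μM

Overall dilution factor = 20 × 5.005 × 4.007 × 7.976 × 25 × 19.99 = 1.60 × 10⁶.
166 mM / 1.60 × 10⁶ = 1.04 × 10⁻⁴ mM = 0.104 μM.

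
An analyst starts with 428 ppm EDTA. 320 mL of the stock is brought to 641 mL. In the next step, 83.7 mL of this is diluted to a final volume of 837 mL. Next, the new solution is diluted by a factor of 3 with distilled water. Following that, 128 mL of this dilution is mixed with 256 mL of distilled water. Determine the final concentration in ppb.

2370 ppb

Overall dilution factor = 2.003 × 10 × 3 × 3 = 180.
428 ppm / 180 = 2.37 ppm = 2370 ppb.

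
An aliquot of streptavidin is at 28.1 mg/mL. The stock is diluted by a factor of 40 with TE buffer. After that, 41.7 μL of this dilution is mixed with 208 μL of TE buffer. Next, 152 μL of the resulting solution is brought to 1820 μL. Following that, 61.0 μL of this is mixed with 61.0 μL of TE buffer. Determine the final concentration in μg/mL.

4.90 μg/mL

Overall dilution factor = 40 × 5.988 × 11.97 × 2 = 5736.
28.1 mg/mL / 5736 = 4.90 × 10⁻³ mg/mL = 4.90 μg/mL.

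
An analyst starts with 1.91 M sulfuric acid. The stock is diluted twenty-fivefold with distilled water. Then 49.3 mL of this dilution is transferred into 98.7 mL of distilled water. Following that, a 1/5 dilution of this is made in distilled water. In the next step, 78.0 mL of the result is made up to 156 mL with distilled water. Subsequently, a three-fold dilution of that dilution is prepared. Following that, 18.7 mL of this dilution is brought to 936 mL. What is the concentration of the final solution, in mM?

0.0169 mM

Overall dilution factor = 25 × 3.002 × 5 × 2 × 3 × 50.05 = 1.13 × 10⁵.
1.91 M / 1.13 × 10⁵ = 1.69 × 10⁻⁵ M = 0.0169 mM.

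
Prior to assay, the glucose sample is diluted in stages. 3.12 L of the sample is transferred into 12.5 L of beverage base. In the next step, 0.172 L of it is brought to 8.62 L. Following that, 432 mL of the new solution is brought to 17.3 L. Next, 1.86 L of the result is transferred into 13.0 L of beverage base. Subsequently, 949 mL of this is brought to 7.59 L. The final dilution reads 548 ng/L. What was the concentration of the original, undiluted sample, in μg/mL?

352 μg/mL

Overall dilution factor = 5.006 × 50.12 × 40.05 × 7.989 × 7.998 = 6.42 × 10⁵.
Original = 548 ng/L × 6.42 × 10⁵ = 3.52 × 10⁸ ng/L = 352 μg/mL.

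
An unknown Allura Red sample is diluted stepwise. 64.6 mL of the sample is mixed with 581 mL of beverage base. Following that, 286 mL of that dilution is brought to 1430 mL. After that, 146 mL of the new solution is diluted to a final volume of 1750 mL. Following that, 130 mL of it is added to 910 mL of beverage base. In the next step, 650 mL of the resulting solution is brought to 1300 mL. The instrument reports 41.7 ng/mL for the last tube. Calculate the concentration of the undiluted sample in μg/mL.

400 μg/mL

Overall dilution factor = 9.994 × 5 × 11.99 × 8 × 2 = 9583.
Original = 41.7 ng/mL × 9583 = 4.00 × 10⁵ ng/mL = 400 μg/mL.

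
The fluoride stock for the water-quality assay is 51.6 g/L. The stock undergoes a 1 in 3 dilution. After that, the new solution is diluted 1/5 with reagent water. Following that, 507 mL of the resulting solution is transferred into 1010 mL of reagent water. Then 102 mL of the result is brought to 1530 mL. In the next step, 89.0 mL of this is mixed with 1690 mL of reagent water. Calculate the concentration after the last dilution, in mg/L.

Overall dilution factor = 3 × 5 × 2.992 × 15 × 19.99 = 1.35 × 10⁴.
51.6 g/L / 1.35 × 10⁴ = 3.83 × 10⁻³ g/L = 3.83 mg/L.

3.83 mg/L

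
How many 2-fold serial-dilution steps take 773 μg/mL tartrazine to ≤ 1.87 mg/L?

Need 2ⁿ ≥ 413, so n ≥ log(413)/log(2) = 8.69.
Minimum whole steps: n = 9.

9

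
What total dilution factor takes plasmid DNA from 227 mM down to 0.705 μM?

Factor = C₀/C_target = 227 mM / 0.705 μM = 3.22 × 10⁵.

3.22 × 10⁵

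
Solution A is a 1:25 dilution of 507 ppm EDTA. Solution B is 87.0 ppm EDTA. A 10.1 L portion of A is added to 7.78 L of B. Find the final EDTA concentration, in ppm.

C_A = 507 ppm / 25 = 20.3 ppm.
C_mix = (C_A·V_A + C_B·V_B)/(V_A + V_B) = (20.3×10.1 + 87.0×7.78) / 17.88 = 49.3 ppm.

49.3 ppm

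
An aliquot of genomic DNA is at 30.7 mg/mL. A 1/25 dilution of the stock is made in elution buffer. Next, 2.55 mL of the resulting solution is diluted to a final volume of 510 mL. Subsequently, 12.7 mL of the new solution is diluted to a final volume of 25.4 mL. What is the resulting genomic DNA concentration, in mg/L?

3.07 mg/L

Overall dilution factor = 25 × 200 × 2 = 1.00 × 10⁴.
30.7 mg/mL / 1.00 × 10⁴ = 3.07 × 10⁻³ mg/mL = 3.07 mg/L.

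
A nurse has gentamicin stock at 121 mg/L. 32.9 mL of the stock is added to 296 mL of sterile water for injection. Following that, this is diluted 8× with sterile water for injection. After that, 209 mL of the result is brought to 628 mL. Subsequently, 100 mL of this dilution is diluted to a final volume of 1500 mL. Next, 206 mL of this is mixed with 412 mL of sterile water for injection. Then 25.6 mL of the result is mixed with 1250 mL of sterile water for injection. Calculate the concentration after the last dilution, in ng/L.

225 ng/L

Overall dilution factor = 9.997 × 8 × 3.005 × 15 × 3 × 49.83 = 5.39 × 10⁵.
121 mg/L / 5.39 × 10⁵ = 2.25 × 10⁻⁴ mg/L = 225 ng/L.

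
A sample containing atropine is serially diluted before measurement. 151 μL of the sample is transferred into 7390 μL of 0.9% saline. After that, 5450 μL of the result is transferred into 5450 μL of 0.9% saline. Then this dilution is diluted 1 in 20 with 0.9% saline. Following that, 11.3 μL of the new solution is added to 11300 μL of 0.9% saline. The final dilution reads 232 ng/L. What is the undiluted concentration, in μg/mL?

464 μg/mL

Overall dilution factor = 49.94 × 2 × 20 × 1001 = 2.00 × 10⁶.
Original = 232 ng/L × 2.00 × 10⁶ = 4.64 × 10⁸ ng/L = 464 μg/mL.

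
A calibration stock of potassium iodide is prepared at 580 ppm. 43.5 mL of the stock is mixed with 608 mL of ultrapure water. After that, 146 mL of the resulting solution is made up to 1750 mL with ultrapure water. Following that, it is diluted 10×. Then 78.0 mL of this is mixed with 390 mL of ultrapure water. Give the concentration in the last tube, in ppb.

Overall dilution factor = 14.98 × 11.99 × 10 × 6 = 1.08 × 10⁴.
580 ppm / 1.08 × 10⁴ = 0.0538 ppm = 53.8 ppb.

53.8 ppb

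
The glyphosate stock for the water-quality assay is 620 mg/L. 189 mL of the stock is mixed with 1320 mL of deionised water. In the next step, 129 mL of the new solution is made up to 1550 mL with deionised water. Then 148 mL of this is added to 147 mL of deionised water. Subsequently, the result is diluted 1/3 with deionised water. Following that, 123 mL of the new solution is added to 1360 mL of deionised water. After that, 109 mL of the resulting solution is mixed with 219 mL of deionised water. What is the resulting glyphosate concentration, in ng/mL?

29.8 ng/mL

Overall dilution factor = 7.984 × 12.02 × 1.993 × 3 × 12.06 × 3.009 = 2.08 × 10⁴.
620 mg/L / 2.08 × 10⁴ = 0.0298 mg/L = 29.8 ng/mL.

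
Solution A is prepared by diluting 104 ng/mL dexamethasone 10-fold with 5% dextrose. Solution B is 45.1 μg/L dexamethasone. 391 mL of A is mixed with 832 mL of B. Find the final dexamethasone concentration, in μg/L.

C_A = 104 ng/mL / 10 = 10.4 ng/mL.
C_B = 45.1 μg/L = 45.1 ng/mL.
C_mix = (C_A·V_A + C_B·V_B)/(V_A + V_B) = (10.4×391 + 45.1×832) / 1223 = 34.0 ng/mL = 34.0 μg/L.

34.0 μg/L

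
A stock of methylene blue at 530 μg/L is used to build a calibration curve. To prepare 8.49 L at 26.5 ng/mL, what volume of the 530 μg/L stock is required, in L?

0.425 L

26.5 ng/mL = 26.5 μg/L.
V₁ = C₂V₂/C₁ = 26.5 × 8.49 / 530 = 0.425 L.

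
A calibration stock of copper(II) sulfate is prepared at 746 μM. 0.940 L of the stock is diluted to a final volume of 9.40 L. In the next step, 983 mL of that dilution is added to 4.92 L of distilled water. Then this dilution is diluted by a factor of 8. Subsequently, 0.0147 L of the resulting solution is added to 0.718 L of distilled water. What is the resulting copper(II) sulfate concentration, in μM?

Overall dilution factor = 10 × 6.005 × 8 × 49.84 = 2.39 × 10⁴.
746 μM / 2.39 × 10⁴ = 0.0312 μM.

0.0312 μM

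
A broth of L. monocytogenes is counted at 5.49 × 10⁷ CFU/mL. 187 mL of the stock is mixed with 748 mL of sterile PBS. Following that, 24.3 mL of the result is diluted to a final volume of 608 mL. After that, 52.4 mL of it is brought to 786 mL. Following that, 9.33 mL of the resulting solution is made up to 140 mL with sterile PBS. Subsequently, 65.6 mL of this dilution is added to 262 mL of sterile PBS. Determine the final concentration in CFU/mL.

390 CFU/mL

Overall dilution factor = 5 × 25.02 × 15 × 15.01 × 4.994 = 1.41 × 10⁵.
5.49 × 10⁷ CFU/mL / 1.41 × 10⁵ = 390 CFU/mL.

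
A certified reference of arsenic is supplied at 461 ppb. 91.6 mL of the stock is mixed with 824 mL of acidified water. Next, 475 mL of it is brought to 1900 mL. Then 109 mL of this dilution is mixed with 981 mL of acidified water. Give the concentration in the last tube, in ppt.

Overall dilution factor = 9.996 × 4 × 10 = 400.
461 ppb / 400 = 1.15 ppb = 1150 ppt.

1150 ppt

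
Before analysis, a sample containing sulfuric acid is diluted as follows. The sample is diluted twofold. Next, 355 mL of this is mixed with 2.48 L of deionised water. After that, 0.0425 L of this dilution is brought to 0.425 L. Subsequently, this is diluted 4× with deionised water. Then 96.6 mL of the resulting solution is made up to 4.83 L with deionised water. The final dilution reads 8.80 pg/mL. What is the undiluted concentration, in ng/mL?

Overall dilution factor = 2 × 7.986 × 10 × 4 × 50 = 3.19 × 10⁴.
Original = 8.80 pg/mL × 3.19 × 10⁴ = 2.81 × 10⁵ pg/mL = 281 ng/mL.

281 ng/mL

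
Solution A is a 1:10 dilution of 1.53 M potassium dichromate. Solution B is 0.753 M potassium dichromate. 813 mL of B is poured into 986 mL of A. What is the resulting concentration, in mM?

424 mM

C_A = 1.53 M / 10 = 0.153 M.
C_mix = (C_A·V_A + C_B·V_B)/(V_A + V_B) = (0.153×986 + 0.753×813) / 1799 = 0.424 M = 424 mM.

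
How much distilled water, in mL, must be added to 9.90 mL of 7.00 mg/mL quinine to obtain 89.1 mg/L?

89.1 mg/L = 0.0891 mg/mL.
V₂ = C₁V₁/C₂ = 7.00 × 9.90 / 0.0891 = 778 mL.
Diluent to add = V₂ − V₁ = 778 − 9.90 = 768 mL.

768 mL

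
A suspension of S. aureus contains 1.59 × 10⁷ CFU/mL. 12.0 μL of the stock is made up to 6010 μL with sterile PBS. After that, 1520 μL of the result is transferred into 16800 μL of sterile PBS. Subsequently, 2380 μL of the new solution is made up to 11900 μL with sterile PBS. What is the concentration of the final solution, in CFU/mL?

Overall dilution factor = 500.8 × 12.05 × 5 = 3.02 × 10⁴.
1.59 × 10⁷ CFU/mL / 3.02 × 10⁴ = 527 CFU/mL.

527 CFU/mL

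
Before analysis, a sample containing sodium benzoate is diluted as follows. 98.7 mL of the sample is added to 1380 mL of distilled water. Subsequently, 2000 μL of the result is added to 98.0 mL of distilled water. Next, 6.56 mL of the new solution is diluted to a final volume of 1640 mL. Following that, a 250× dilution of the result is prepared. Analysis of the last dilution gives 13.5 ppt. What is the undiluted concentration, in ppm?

632 ppm

Overall dilution factor = 14.98 × 50 × 250 × 250 = 4.68 × 10⁷.
Original = 13.5 ppt × 4.68 × 10⁷ = 6.32 × 10⁸ ppt = 632 ppm.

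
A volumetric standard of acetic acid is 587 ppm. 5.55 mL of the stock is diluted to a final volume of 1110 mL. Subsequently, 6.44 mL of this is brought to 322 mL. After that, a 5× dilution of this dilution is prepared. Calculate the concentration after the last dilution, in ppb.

Overall dilution factor = 200 × 50 × 5 = 5.00 × 10⁴.
587 ppm / 5.00 × 10⁴ = 0.0117 ppm = 11.7 ppb.

11.7 ppb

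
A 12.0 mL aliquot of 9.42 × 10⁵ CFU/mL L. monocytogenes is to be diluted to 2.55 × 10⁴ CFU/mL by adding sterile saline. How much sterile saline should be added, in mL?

V₂ = C₁V₁/C₂ = 9.42 × 10⁵ × 12.0 / 2.55 × 10⁴ = 443 mL.
Diluent to add = V₂ − V₁ = 443 − 12.0 = 431 mL.

431 mL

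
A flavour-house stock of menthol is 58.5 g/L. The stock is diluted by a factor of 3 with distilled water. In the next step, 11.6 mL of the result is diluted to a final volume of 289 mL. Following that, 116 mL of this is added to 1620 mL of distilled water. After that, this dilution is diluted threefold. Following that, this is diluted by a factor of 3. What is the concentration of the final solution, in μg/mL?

Overall dilution factor = 3 × 24.91 × 14.97 × 3 × 3 = 1.01 × 10⁴.
58.5 g/L / 1.01 × 10⁴ = 5.81 × 10⁻³ g/L = 5.81 μg/mL.

5.81 μg/mL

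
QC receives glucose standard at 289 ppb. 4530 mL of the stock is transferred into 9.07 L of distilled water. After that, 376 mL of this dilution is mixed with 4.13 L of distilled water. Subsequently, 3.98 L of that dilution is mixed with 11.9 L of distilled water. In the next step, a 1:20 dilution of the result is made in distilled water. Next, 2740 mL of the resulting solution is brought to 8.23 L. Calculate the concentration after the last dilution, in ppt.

Overall dilution factor = 3.002 × 11.98 × 3.990 × 20 × 3.004 = 8624.
289 ppb / 8624 = 0.0335 ppb = 33.5 ppt.

33.5 ppt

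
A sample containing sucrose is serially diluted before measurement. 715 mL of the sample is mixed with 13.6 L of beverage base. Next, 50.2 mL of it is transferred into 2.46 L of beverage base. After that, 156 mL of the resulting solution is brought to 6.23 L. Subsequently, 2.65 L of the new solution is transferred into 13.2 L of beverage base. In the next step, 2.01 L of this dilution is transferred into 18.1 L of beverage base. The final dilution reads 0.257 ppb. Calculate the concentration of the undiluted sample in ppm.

615 ppm

Overall dilution factor = 20.02 × 50.00 × 39.94 × 5.981 × 10.00 = 2.39 × 10⁶.
Original = 0.257 ppb × 2.39 × 10⁶ = 6.15 × 10⁵ ppb = 615 ppm.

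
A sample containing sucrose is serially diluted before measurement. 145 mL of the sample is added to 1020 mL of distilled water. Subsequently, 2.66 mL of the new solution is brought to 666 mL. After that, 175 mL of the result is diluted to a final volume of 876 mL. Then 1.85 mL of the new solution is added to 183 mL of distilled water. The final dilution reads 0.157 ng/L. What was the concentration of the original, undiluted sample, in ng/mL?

Overall dilution factor = 8.034 × 250.4 × 5.006 × 99.92 = 1.01 × 10⁶.
Original = 0.157 ng/L × 1.01 × 10⁶ = 1.58 × 10⁵ ng/L = 158 ng/mL.

158 ng/mL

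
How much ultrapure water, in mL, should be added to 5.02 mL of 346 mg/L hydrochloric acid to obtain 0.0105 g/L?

160 mL

0.0105 g/L = 10.5 mg/L.
V₂ = C₁V₁/C₂ = 346 × 5.02 / 10.5 = 165 mL.
Diluent to add = V₂ − V₁ = 165 − 5.02 = 160 mL.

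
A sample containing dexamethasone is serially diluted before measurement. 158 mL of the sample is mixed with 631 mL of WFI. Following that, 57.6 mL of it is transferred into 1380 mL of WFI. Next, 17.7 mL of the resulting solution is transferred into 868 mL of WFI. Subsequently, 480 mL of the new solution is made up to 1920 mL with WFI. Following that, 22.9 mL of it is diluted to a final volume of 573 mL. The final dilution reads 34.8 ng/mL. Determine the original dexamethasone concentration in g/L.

21.7 g/L

Overall dilution factor = 4.994 × 24.96 × 50.04 × 4 × 25.02 = 6.24 × 10⁵.
Original = 34.8 ng/mL × 6.24 × 10⁵ = 2.17 × 10⁷ ng/mL = 21.7 g/L.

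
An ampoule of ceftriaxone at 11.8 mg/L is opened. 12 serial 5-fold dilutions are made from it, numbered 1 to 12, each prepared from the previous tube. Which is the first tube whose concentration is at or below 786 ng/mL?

Tube n has concentration 11.8 mg/L / 5ⁿ.
Need 5ⁿ ≥ 11.8 mg/L / 786 ng/mL = 15.0, so n ≥ 1.68.
First such tube: n = 2.

tube 2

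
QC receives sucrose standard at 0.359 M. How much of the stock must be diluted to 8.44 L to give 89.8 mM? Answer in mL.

89.8 mM = 0.0898 M.
V₁ = C₂V₂/C₁ = 0.0898 × 8.44 / 0.359 = 2.11 L = 2110 mL.

2110 mL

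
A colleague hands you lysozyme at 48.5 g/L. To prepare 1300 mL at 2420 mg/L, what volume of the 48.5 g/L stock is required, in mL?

2420 mg/L = 2.42 g/L.
V₁ = C₂V₂/C₁ = 2.42 × 1300 / 48.5 = 64.9 mL.

64.9 mL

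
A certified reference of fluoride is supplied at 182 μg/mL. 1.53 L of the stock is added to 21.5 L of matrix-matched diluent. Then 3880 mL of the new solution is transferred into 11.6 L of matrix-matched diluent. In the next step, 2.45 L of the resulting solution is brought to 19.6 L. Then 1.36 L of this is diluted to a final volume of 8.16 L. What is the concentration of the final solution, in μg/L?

Overall dilution factor = 15.05 × 3.990 × 8 × 6 = 2883.
182 μg/mL / 2883 = 0.0631 μg/mL = 63.1 μg/L.

63.1 μg/L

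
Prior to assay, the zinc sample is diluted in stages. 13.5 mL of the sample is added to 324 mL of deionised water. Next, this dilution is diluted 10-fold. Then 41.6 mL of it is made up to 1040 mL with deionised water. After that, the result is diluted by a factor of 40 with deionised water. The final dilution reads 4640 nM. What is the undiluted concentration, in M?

Overall dilution factor = 25 × 10 × 25 × 40 = 2.50 × 10⁵.
Original = 4640 nM × 2.50 × 10⁵ = 1.16 × 10⁹ nM = 1.16 M.

1.16 M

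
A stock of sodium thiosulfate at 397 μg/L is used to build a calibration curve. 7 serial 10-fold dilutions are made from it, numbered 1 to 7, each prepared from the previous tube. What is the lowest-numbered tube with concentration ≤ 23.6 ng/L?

Tube n has concentration 397 μg/L / 10ⁿ.
Need 10ⁿ ≥ 397 μg/L / 23.6 ng/L = 1.68 × 10⁴, so n ≥ 4.23.
First such tube: n = 5.

tube 5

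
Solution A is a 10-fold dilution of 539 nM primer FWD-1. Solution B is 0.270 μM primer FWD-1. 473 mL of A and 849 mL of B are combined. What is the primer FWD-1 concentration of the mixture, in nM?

193 nM

C_A = 539 nM / 10 = 53.9 nM.
C_B = 0.270 μM = 270 nM.
C_mix = (C_A·V_A + C_B·V_B)/(V_A + V_B) = (53.9×473 + 270×849) / 1322 = 193 nM.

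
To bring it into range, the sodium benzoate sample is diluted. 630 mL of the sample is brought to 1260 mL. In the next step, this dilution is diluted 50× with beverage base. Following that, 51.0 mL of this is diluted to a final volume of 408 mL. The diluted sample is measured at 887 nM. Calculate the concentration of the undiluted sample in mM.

0.710 mM

Overall dilution factor = 2 × 50 × 8 = 800.
Original = 887 nM × 800 = 7.10 × 10⁵ nM = 0.710 mM.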